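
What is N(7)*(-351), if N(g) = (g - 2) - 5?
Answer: 0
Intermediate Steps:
N(g) = -7 + g (N(g) = (-2 + g) - 5 = -7 + g)
N(7)*(-351) = (-7 + 7)*(-351) = 0*(-351) = 0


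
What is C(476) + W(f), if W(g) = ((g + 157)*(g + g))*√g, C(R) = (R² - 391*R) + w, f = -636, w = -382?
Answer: 40078 + 1218576*I*√159 ≈ 40078.0 + 1.5366e+7*I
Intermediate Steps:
C(R) = -382 + R² - 391*R (C(R) = (R² - 391*R) - 382 = -382 + R² - 391*R)
W(g) = 2*g^(3/2)*(157 + g) (W(g) = ((157 + g)*(2*g))*√g = (2*g*(157 + g))*√g = 2*g^(3/2)*(157 + g))
C(476) + W(f) = (-382 + 476² - 391*476) + 2*(-636)^(3/2)*(157 - 636) = (-382 + 226576 - 186116) + 2*(-1272*I*√159)*(-479) = 40078 + 1218576*I*√159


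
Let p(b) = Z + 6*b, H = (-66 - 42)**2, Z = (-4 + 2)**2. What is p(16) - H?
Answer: -11564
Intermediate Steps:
Z = 4 (Z = (-2)**2 = 4)
H = 11664 (H = (-108)**2 = 11664)
p(b) = 4 + 6*b
p(16) - H = (4 + 6*16) - 1*11664 = (4 + 96) - 11664 = 100 - 11664 = -11564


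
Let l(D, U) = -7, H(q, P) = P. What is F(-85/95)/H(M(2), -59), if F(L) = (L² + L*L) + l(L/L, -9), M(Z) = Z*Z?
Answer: 1949/21299 ≈ 0.091507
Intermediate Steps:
M(Z) = Z²
F(L) = -7 + 2*L² (F(L) = (L² + L*L) - 7 = (L² + L²) - 7 = 2*L² - 7 = -7 + 2*L²)
F(-85/95)/H(M(2), -59) = (-7 + 2*(-85/95)²)/(-59) = (-7 + 2*(-85*1/95)²)*(-1/59) = (-7 + 2*(-17/19)²)*(-1/59) = (-7 + 2*(289/361))*(-1/59) = (-7 + 578/361)*(-1/59) = -1949/361*(-1/59) = 1949/21299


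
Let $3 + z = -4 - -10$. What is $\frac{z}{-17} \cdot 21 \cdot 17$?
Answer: $-63$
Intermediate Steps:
$z = 3$ ($z = -3 - -6 = -3 + \left(-4 + 10\right) = -3 + 6 = 3$)
$\frac{z}{-17} \cdot 21 \cdot 17 = \frac{3}{-17} \cdot 21 \cdot 17 = 3 \left(- \frac{1}{17}\right) 21 \cdot 17 = \left(- \frac{3}{17}\right) 21 \cdot 17 = \left(- \frac{63}{17}\right) 17 = -63$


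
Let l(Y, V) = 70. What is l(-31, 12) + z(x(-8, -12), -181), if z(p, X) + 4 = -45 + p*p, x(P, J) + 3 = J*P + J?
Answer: 6582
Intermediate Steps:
x(P, J) = -3 + J + J*P (x(P, J) = -3 + (J*P + J) = -3 + (J + J*P) = -3 + J + J*P)
z(p, X) = -49 + p² (z(p, X) = -4 + (-45 + p*p) = -4 + (-45 + p²) = -49 + p²)
l(-31, 12) + z(x(-8, -12), -181) = 70 + (-49 + (-3 - 12 - 12*(-8))²) = 70 + (-49 + (-3 - 12 + 96)²) = 70 + (-49 + 81²) = 70 + (-49 + 6561) = 70 + 6512 = 6582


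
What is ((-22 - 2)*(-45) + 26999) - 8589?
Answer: 19490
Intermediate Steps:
((-22 - 2)*(-45) + 26999) - 8589 = (-24*(-45) + 26999) - 8589 = (1080 + 26999) - 8589 = 28079 - 8589 = 19490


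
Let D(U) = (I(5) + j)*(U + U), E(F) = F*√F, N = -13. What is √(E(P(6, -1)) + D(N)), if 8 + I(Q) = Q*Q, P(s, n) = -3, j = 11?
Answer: √(-728 - 3*I*√3) ≈ 0.09629 - 26.982*I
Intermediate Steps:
E(F) = F^(3/2)
I(Q) = -8 + Q² (I(Q) = -8 + Q*Q = -8 + Q²)
D(U) = 56*U (D(U) = ((-8 + 5²) + 11)*(U + U) = ((-8 + 25) + 11)*(2*U) = (17 + 11)*(2*U) = 28*(2*U) = 56*U)
√(E(P(6, -1)) + D(N)) = √((-3)^(3/2) + 56*(-13)) = √(-3*I*√3 - 728) = √(-728 - 3*I*√3)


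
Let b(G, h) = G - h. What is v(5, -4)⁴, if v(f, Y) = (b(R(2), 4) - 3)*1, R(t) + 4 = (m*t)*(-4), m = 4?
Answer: 3418801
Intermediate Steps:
R(t) = -4 - 16*t (R(t) = -4 + (4*t)*(-4) = -4 - 16*t)
v(f, Y) = -43 (v(f, Y) = (((-4 - 16*2) - 1*4) - 3)*1 = (((-4 - 32) - 4) - 3)*1 = ((-36 - 4) - 3)*1 = (-40 - 3)*1 = -43*1 = -43)
v(5, -4)⁴ = (-43)⁴ = 3418801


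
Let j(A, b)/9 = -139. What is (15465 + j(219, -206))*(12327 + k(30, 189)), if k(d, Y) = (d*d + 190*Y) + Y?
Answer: 701119764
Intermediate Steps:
k(d, Y) = d² + 191*Y (k(d, Y) = (d² + 190*Y) + Y = d² + 191*Y)
j(A, b) = -1251 (j(A, b) = 9*(-139) = -1251)
(15465 + j(219, -206))*(12327 + k(30, 189)) = (15465 - 1251)*(12327 + (30² + 191*189)) = 14214*(12327 + (900 + 36099)) = 14214*(12327 + 36999) = 14214*49326 = 701119764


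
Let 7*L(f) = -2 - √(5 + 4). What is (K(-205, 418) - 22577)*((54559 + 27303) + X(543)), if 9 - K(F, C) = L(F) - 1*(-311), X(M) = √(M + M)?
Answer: -13110035576/7 - 160148*√1086/7 ≈ -1.8736e+9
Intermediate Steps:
X(M) = √2*√M (X(M) = √(2*M) = √2*√M)
L(f) = -5/7 (L(f) = (-2 - √(5 + 4))/7 = (-2 - √9)/7 = (-2 - 1*3)/7 = (-2 - 3)/7 = (⅐)*(-5) = -5/7)
K(F, C) = -2109/7 (K(F, C) = 9 - (-5/7 - 1*(-311)) = 9 - (-5/7 + 311) = 9 - 1*2172/7 = 9 - 2172/7 = -2109/7)
(K(-205, 418) - 22577)*((54559 + 27303) + X(543)) = (-2109/7 - 22577)*((54559 + 27303) + √2*√543) = -160148*(81862 + √1086)/7 = -13110035576/7 - 160148*√1086/7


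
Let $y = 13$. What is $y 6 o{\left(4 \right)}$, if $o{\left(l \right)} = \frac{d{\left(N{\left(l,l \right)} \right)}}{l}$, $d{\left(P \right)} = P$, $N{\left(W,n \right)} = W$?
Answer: $78$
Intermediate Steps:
$o{\left(l \right)} = 1$ ($o{\left(l \right)} = \frac{l}{l} = 1$)
$y 6 o{\left(4 \right)} = 13 \cdot 6 \cdot 1 = 78 \cdot 1 = 78$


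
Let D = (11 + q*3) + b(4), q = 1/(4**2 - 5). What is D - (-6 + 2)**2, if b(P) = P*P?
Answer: 124/11 ≈ 11.273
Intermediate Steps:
b(P) = P**2
q = 1/11 (q = 1/(16 - 5) = 1/11 ≈ 0.090909)
D = 300/11 (D = (11 + (1/11)*3) + 4**2 = (11 + 3/11) + 16 = 124/11 + 16 = 300/11 ≈ 27.273)
D - (-6 + 2)**2 = 300/11 - (-6 + 2)**2 = 300/11 - 1*(-4)**2 = 300/11 - 1*16 = 300/11 - 16 = 124/11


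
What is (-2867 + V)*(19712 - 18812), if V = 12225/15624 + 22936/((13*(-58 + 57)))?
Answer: -23512881075/5642 ≈ -4.1675e+6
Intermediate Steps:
V = -119397713/67704 (V = 12225*(1/15624) + 22936/((13*(-1))) = 4075/5208 + 22936/(-13) = 4075/5208 + 22936*(-1/13) = 4075/5208 - 22936/13 = -119397713/67704 ≈ -1763.5)
(-2867 + V)*(19712 - 18812) = (-2867 - 119397713/67704)*(19712 - 18812) = -313505081/67704*900 = -23512881075/5642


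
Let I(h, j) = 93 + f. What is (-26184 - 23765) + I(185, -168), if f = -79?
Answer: -49935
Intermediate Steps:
I(h, j) = 14 (I(h, j) = 93 - 79 = 14)
(-26184 - 23765) + I(185, -168) = (-26184 - 23765) + 14 = -49949 + 14 = -49935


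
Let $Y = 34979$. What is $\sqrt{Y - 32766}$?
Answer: $\sqrt{2213} \approx 47.043$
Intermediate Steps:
$\sqrt{Y - 32766} = \sqrt{34979 - 32766} = \sqrt{2213}$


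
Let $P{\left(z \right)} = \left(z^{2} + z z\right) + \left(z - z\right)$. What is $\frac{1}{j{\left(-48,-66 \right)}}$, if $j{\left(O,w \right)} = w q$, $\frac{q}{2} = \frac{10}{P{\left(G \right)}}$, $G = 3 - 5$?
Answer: $- \frac{1}{165} \approx -0.0060606$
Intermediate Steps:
$G = -2$ ($G = 3 - 5 = -2$)
$P{\left(z \right)} = 2 z^{2}$ ($P{\left(z \right)} = \left(z^{2} + z^{2}\right) + 0 = 2 z^{2} + 0 = 2 z^{2}$)
$q = \frac{5}{2}$ ($q = 2 \frac{10}{2 \left(-2\right)^{2}} = 2 \frac{10}{2 \cdot 4} = 2 \cdot \frac{10}{8} = 2 \cdot 10 \cdot \frac{1}{8} = 2 \cdot \frac{5}{4} = \frac{5}{2} \approx 2.5$)
$j{\left(O,w \right)} = \frac{5 w}{2}$ ($j{\left(O,w \right)} = w \frac{5}{2} = \frac{5 w}{2}$)
$\frac{1}{j{\left(-48,-66 \right)}} = \frac{1}{\frac{5}{2} \left(-66\right)} = \frac{1}{-165} = - \frac{1}{165}$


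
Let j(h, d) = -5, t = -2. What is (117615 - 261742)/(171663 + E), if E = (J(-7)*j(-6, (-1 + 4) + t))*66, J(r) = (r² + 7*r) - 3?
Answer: -144127/172653 ≈ -0.83478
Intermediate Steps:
J(r) = -3 + r² + 7*r
E = 990 (E = ((-3 + (-7)² + 7*(-7))*(-5))*66 = ((-3 + 49 - 49)*(-5))*66 = -3*(-5)*66 = 15*66 = 990)
(117615 - 261742)/(171663 + E) = (117615 - 261742)/(171663 + 990) = -144127/172653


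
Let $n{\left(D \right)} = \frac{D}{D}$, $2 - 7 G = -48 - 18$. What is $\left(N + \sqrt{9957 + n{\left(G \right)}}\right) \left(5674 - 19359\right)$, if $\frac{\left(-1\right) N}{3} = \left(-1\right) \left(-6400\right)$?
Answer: $262752000 - 13685 \sqrt{9958} \approx 2.6139 \cdot 10^{8}$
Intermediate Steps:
$G = \frac{68}{7}$ ($G = \frac{2}{7} - \frac{-48 - 18}{7} = \frac{2}{7} - - \frac{66}{7} = \frac{2}{7} + \frac{66}{7} = \frac{68}{7} \approx 9.7143$)
$N = -19200$ ($N = - 3 \left(\left(-1\right) \left(-6400\right)\right) = \left(-3\right) 6400 = -19200$)
$n{\left(D \right)} = 1$
$\left(N + \sqrt{9957 + n{\left(G \right)}}\right) \left(5674 - 19359\right) = \left(-19200 + \sqrt{9957 + 1}\right) \left(5674 - 19359\right) = \left(-19200 + \sqrt{9958}\right) \left(-13685\right) = 262752000 - 13685 \sqrt{9958}$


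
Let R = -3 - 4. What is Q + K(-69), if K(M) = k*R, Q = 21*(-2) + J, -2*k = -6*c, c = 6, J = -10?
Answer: -178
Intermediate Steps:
k = 18 (k = -(-3)*6 = -½*(-36) = 18)
R = -7
Q = -52 (Q = 21*(-2) - 10 = -42 - 10 = -52)
K(M) = -126 (K(M) = 18*(-7) = -126)
Q + K(-69) = -52 - 126 = -178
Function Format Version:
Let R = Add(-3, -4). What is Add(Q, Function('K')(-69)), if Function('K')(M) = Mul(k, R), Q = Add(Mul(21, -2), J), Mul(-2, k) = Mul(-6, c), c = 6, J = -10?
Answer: -178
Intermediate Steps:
k = 18 (k = Mul(Rational(-1, 2), Mul(-6, 6)) = Mul(Rational(-1, 2), -36) = 18)
R = -7
Q = -52 (Q = Add(Mul(21, -2), -10) = Add(-42, -10) = -52)
Function('K')(M) = -126 (Function('K')(M) = Mul(18, -7) = -126)
Add(Q, Function('K')(-69)) = Add(-52, -126) = -178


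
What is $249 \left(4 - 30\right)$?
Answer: $-6474$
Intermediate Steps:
$249 \left(4 - 30\right) = 249 \left(-26\right) = -6474$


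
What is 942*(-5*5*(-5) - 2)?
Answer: 115866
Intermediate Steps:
942*(-5*5*(-5) - 2) = 942*(-25*(-5) - 2) = 942*(125 - 2) = 942*123 = 115866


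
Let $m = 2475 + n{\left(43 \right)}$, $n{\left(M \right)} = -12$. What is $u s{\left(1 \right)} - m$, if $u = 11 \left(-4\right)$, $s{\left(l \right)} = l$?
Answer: $-2507$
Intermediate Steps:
$u = -44$
$m = 2463$ ($m = 2475 - 12 = 2463$)
$u s{\left(1 \right)} - m = \left(-44\right) 1 - 2463 = -44 - 2463 = -2507$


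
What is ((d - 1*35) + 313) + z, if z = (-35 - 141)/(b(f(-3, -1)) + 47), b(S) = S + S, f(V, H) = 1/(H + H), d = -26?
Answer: 5708/23 ≈ 248.17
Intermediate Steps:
f(V, H) = 1/(2*H)
b(S) = 2*S
z = -88/23 (z = (-35 - 141)/(2*((1/2)/(-1)) + 47) = -176/(2*((1/2)*(-1)) + 47) = -176/(2*(-1/2) + 47) = -176/(-1 + 47) = -176/46 = -176*1/46 = -88/23 ≈ -3.8261)
((d - 1*35) + 313) + z = ((-26 - 1*35) + 313) - 88/23 = ((-26 - 35) + 313) - 88/23 = (-61 + 313) - 88/23 = 252 - 88/23 = 5708/23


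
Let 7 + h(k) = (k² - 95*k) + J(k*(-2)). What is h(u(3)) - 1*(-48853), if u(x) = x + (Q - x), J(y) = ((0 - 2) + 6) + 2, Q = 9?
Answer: 48078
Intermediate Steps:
J(y) = 6 (J(y) = (-2 + 6) + 2 = 4 + 2 = 6)
u(x) = 9 (u(x) = x + (9 - x) = 9)
h(k) = -1 + k² - 95*k (h(k) = -7 + ((k² - 95*k) + 6) = -7 + (6 + k² - 95*k) = -1 + k² - 95*k)
h(u(3)) - 1*(-48853) = (-1 + 9² - 95*9) - 1*(-48853) = (-1 + 81 - 855) + 48853 = -775 + 48853 = 48078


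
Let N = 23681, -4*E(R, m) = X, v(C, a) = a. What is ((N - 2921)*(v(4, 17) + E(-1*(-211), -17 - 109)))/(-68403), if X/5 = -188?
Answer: -1743840/22801 ≈ -76.481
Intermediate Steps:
X = -940 (X = 5*(-188) = -940)
E(R, m) = 235 (E(R, m) = -1/4*(-940) = 235)
((N - 2921)*(v(4, 17) + E(-1*(-211), -17 - 109)))/(-68403) = ((23681 - 2921)*(17 + 235))/(-68403) = (20760*252)*(-1/68403) = 5231520*(-1/68403) = -1743840/22801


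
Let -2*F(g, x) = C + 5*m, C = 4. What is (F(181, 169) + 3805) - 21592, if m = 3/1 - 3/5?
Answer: -17795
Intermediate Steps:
m = 12/5 (m = 3*1 - 3*⅕ = 3 - ⅗ = 12/5 ≈ 2.4000)
F(g, x) = -8 (F(g, x) = -(4 + 5*(12/5))/2 = -(4 + 12)/2 = -½*16 = -8)
(F(181, 169) + 3805) - 21592 = (-8 + 3805) - 21592 = 3797 - 21592 = -17795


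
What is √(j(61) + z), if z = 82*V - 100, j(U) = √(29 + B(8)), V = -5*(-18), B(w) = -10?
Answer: √(7280 + √19) ≈ 85.348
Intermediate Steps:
V = 90
j(U) = √19 (j(U) = √(29 - 10) = √19)
z = 7280 (z = 82*90 - 100 = 7380 - 100 = 7280)
√(j(61) + z) = √(√19 + 7280) = √(7280 + √19)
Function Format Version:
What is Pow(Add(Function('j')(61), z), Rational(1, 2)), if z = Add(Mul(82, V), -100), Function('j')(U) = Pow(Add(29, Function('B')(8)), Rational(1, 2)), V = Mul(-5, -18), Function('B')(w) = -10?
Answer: Pow(Add(7280, Pow(19, Rational(1, 2))), Rational(1, 2)) ≈ 85.348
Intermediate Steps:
V = 90
Function('j')(U) = Pow(19, Rational(1, 2)) (Function('j')(U) = Pow(Add(29, -10), Rational(1, 2)) = Pow(19, Rational(1, 2)))
z = 7280 (z = Add(Mul(82, 90), -100) = Add(7380, -100) = 7280)
Pow(Add(Function('j')(61), z), Rational(1, 2)) = Pow(Add(Pow(19, Rational(1, 2)), 7280), Rational(1, 2)) = Pow(Add(7280, Pow(19, Rational(1, 2))), Rational(1, 2))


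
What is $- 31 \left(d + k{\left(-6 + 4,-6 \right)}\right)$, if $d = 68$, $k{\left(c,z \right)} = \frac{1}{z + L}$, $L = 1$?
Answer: $- \frac{10509}{5} \approx -2101.8$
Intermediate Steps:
$k{\left(c,z \right)} = \frac{1}{1 + z}$ ($k{\left(c,z \right)} = \frac{1}{z + 1} = \frac{1}{1 + z}$)
$- 31 \left(d + k{\left(-6 + 4,-6 \right)}\right) = - 31 \left(68 + \frac{1}{1 - 6}\right) = - 31 \left(68 + \frac{1}{-5}\right) = - 31 \left(68 - \frac{1}{5}\right) = \left(-31\right) \frac{339}{5} = - \frac{10509}{5}$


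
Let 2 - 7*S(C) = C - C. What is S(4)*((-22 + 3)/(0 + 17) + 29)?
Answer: 948/119 ≈ 7.9664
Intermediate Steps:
S(C) = 2/7 (S(C) = 2/7 - (C - C)/7 = 2/7 - ⅐*0 = 2/7 + 0 = 2/7)
S(4)*((-22 + 3)/(0 + 17) + 29) = 2*((-22 + 3)/(0 + 17) + 29)/7 = 2*(-19/17 + 29)/7 = (2/7)*(474/17) = 948/119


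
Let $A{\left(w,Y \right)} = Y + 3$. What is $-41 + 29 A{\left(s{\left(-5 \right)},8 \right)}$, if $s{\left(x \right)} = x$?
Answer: $278$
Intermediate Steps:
$A{\left(w,Y \right)} = 3 + Y$
$-41 + 29 A{\left(s{\left(-5 \right)},8 \right)} = -41 + 29 \left(3 + 8\right) = -41 + 29 \cdot 11 = -41 + 319 = 278$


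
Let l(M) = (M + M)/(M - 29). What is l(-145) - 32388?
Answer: -97159/3 ≈ -32386.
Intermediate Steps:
l(M) = 2*M/(-29 + M) (l(M) = (2*M)/(-29 + M) = 2*M/(-29 + M))
l(-145) - 32388 = 2*(-145)/(-29 - 145) - 32388 = 2*(-145)/(-174) - 32388 = 2*(-145)*(-1/174) - 32388 = 5/3 - 32388 = -97159/3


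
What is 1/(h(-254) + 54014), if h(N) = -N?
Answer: 1/54268 ≈ 1.8427e-5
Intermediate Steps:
1/(h(-254) + 54014) = 1/(-1*(-254) + 54014) = 1/(254 + 54014) = 1/54268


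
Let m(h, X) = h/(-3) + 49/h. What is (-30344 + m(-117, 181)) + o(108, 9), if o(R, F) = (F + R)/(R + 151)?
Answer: -918331417/30303 ≈ -30305.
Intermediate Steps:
m(h, X) = 49/h - h/3 (m(h, X) = h*(-⅓) + 49/h = -h/3 + 49/h = 49/h - h/3)
o(R, F) = (F + R)/(151 + R)
(-30344 + m(-117, 181)) + o(108, 9) = (-30344 + (49/(-117) - ⅓*(-117))) + (9 + 108)/(151 + 108) = (-30344 + (49*(-1/117) + 39)) + 117/259 = (-30344 + (-49/117 + 39)) + (1/259)*117 = (-30344 + 4514/117) + 117/259 = -3545734/117 + 117/259 = -918331417/30303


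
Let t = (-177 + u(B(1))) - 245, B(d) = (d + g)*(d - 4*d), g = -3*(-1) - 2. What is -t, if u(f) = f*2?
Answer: 434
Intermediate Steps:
g = 1 (g = 3 - 2 = 1)
B(d) = -3*d*(1 + d) (B(d) = (d + 1)*(d - 4*d) = (1 + d)*(-3*d) = -3*d*(1 + d))
u(f) = 2*f
t = -434 (t = (-177 + 2*(-3*1*(1 + 1))) - 245 = (-177 + 2*(-3*1*2)) - 245 = (-177 + 2*(-6)) - 245 = (-177 - 12) - 245 = -189 - 245 = -434)
-t = -1*(-434) = 434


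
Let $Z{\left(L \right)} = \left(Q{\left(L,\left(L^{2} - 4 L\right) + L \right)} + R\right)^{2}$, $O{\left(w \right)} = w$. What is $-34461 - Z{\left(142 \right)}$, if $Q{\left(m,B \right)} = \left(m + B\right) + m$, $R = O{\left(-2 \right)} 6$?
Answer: $-400434561$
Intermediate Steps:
$R = -12$ ($R = \left(-2\right) 6 = -12$)
$Q{\left(m,B \right)} = B + 2 m$ ($Q{\left(m,B \right)} = \left(B + m\right) + m = B + 2 m$)
$Z{\left(L \right)} = \left(-12 + L^{2} - L\right)^{2}$ ($Z{\left(L \right)} = \left(\left(\left(\left(L^{2} - 4 L\right) + L\right) + 2 L\right) - 12\right)^{2} = \left(\left(\left(L^{2} - 3 L\right) + 2 L\right) - 12\right)^{2} = \left(\left(L^{2} - L\right) - 12\right)^{2} = \left(-12 + L^{2} - L\right)^{2}$)
$-34461 - Z{\left(142 \right)} = -34461 - \left(-12 + 142^{2} - 142\right)^{2} = -34461 - \left(-12 + 20164 - 142\right)^{2} = -34461 - 20010^{2} = -34461 - 400400100 = -400434561$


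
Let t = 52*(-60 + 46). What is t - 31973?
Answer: -32701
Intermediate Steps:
t = -728 (t = 52*(-14) = -728)
t - 31973 = -728 - 31973 = -32701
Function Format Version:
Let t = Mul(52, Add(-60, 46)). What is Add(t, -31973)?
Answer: -32701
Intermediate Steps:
t = -728 (t = Mul(52, -14) = -728)
Add(t, -31973) = Add(-728, -31973) = -32701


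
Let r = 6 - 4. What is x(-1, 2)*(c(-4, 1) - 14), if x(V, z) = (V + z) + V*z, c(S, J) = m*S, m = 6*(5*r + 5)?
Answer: 374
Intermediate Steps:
r = 2
m = 90 (m = 6*(5*2 + 5) = 6*(10 + 5) = 6*15 = 90)
c(S, J) = 90*S
x(V, z) = V + z + V*z
x(-1, 2)*(c(-4, 1) - 14) = (-1 + 2 - 1*2)*(90*(-4) - 14) = (-1 + 2 - 2)*(-360 - 14) = -1*(-374) = 374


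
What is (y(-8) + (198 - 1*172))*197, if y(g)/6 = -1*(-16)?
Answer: 24034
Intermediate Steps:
y(g) = 96 (y(g) = 6*(-1*(-16)) = 6*16 = 96)
(y(-8) + (198 - 1*172))*197 = (96 + (198 - 1*172))*197 = (96 + (198 - 172))*197 = (96 + 26)*197 = 122*197 = 24034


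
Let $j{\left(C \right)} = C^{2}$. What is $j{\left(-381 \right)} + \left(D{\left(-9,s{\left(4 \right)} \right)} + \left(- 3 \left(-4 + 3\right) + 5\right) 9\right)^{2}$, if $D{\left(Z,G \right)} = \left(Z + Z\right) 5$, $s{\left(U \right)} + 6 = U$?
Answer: $145485$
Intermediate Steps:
$s{\left(U \right)} = -6 + U$
$D{\left(Z,G \right)} = 10 Z$ ($D{\left(Z,G \right)} = 2 Z 5 = 10 Z$)
$j{\left(-381 \right)} + \left(D{\left(-9,s{\left(4 \right)} \right)} + \left(- 3 \left(-4 + 3\right) + 5\right) 9\right)^{2} = \left(-381\right)^{2} + \left(10 \left(-9\right) + \left(- 3 \left(-4 + 3\right) + 5\right) 9\right)^{2} = 145161 + \left(-90 + \left(\left(-3\right) \left(-1\right) + 5\right) 9\right)^{2} = 145161 + \left(-90 + \left(3 + 5\right) 9\right)^{2} = 145161 + \left(-90 + 8 \cdot 9\right)^{2} = 145161 + \left(-90 + 72\right)^{2} = 145161 + \left(-18\right)^{2} = 145161 + 324 = 145485$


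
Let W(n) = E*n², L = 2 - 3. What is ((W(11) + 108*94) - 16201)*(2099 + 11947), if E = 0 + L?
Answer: -86663820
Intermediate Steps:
L = -1
E = -1 (E = 0 - 1 = -1)
W(n) = -n²
((W(11) + 108*94) - 16201)*(2099 + 11947) = ((-1*11² + 108*94) - 16201)*(2099 + 11947) = ((-1*121 + 10152) - 16201)*14046 = ((-121 + 10152) - 16201)*14046 = (10031 - 16201)*14046 = -6170*14046 = -86663820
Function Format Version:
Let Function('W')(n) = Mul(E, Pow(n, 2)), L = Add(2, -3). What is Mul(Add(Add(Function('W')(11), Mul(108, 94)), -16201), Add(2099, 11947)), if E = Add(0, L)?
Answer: -86663820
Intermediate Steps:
L = -1
E = -1 (E = Add(0, -1) = -1)
Function('W')(n) = Mul(-1, Pow(n, 2))
Mul(Add(Add(Function('W')(11), Mul(108, 94)), -16201), Add(2099, 11947)) = Mul(Add(Add(Mul(-1, Pow(11, 2)), Mul(108, 94)), -16201), Add(2099, 11947)) = Mul(Add(Add(Mul(-1, 121), 10152), -16201), 14046) = Mul(Add(Add(-121, 10152), -16201), 14046) = Mul(Add(10031, -16201), 14046) = Mul(-6170, 14046) = -86663820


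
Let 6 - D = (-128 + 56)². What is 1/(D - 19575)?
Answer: -1/24753 ≈ -4.0399e-5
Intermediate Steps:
D = -5178 (D = 6 - (-128 + 56)² = 6 - 1*(-72)² = 6 - 1*5184 = 6 - 5184 = -5178)
1/(D - 19575) = 1/(-5178 - 19575) = 1/(-24753) = -1/24753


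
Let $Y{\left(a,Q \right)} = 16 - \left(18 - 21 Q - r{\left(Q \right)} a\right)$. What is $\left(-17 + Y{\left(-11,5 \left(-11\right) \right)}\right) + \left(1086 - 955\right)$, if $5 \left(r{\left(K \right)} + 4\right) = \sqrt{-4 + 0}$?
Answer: $-999 - \frac{22 i}{5} \approx -999.0 - 4.4 i$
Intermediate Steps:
$r{\left(K \right)} = -4 + \frac{2 i}{5}$ ($r{\left(K \right)} = -4 + \frac{\sqrt{-4 + 0}}{5} = -4 + \frac{\sqrt{-4}}{5} = -4 + \frac{2 i}{5}$)
$Y{\left(a,Q \right)} = -2 + 21 Q + a \left(-4 + \frac{2 i}{5}\right)$ ($Y{\left(a,Q \right)} = 16 - \left(18 - 21 Q - \left(-4 + \frac{2 i}{5}\right) a\right) = 16 - \left(18 - 21 Q - a \left(-4 + \frac{2 i}{5}\right)\right) = 16 + \left(-18 + 21 Q + a \left(-4 + \frac{2 i}{5}\right)\right) = -2 + 21 Q + a \left(-4 + \frac{2 i}{5}\right)$)
$\left(-17 + Y{\left(-11,5 \left(-11\right) \right)}\right) + \left(1086 - 955\right) = \left(-17 - \left(2 - \frac{22 \left(10 - i\right)}{5} - 105 \left(-11\right)\right)\right) + \left(1086 - 955\right) = \left(-17 + \left(-2 + 21 \left(-55\right) + \left(44 - \frac{22 i}{5}\right)\right)\right) + \left(1086 - 955\right) = \left(-17 - \left(1113 + \frac{22 i}{5}\right)\right) + 131 = \left(-1130 - \frac{22 i}{5}\right) + 131 = -999 - \frac{22 i}{5}$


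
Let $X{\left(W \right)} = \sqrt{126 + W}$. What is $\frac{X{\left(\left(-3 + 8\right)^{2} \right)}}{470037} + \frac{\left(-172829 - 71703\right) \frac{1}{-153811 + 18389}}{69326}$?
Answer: $\frac{61133}{2347066393} + \frac{\sqrt{151}}{470037} \approx 5.219 \cdot 10^{-5}$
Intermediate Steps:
$\frac{X{\left(\left(-3 + 8\right)^{2} \right)}}{470037} + \frac{\left(-172829 - 71703\right) \frac{1}{-153811 + 18389}}{69326} = \frac{\sqrt{126 + \left(-3 + 8\right)^{2}}}{470037} + \frac{\left(-172829 - 71703\right) \frac{1}{-153811 + 18389}}{69326} = \sqrt{126 + 5^{2}} \cdot \frac{1}{470037} + - \frac{244532}{-135422} \cdot \frac{1}{69326} = \sqrt{126 + 25} \cdot \frac{1}{470037} + \left(-244532\right) \left(- \frac{1}{135422}\right) \frac{1}{69326} = \sqrt{151} \cdot \frac{1}{470037} + \frac{122266}{67711} \cdot \frac{1}{69326} = \frac{\sqrt{151}}{470037} + \frac{61133}{2347066393} = \frac{61133}{2347066393} + \frac{\sqrt{151}}{470037}$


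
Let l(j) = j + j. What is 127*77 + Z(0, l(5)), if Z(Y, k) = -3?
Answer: 9776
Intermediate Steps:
l(j) = 2*j
127*77 + Z(0, l(5)) = 127*77 - 3 = 9779 - 3 = 9776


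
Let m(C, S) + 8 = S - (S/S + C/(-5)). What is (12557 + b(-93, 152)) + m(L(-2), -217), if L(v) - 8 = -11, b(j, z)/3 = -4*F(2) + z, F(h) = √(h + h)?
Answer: 63812/5 ≈ 12762.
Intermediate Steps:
F(h) = √2*√h (F(h) = √(2*h) = √2*√h)
b(j, z) = -24 + 3*z (b(j, z) = 3*(-4*√2*√2 + z) = 3*(-4*2 + z) = 3*(-8 + z) = -24 + 3*z)
L(v) = -3 (L(v) = 8 - 11 = -3)
m(C, S) = -9 + S + C/5 (m(C, S) = -8 + (S - (S/S + C/(-5))) = -8 + (S - (1 + C*(-⅕))) = -8 + (S - (1 - C/5)) = -8 + (S + (-1 + C/5)) = -8 + (-1 + S + C/5) = -9 + S + C/5)
(12557 + b(-93, 152)) + m(L(-2), -217) = (12557 + (-24 + 3*152)) + (-9 - 217 + (⅕)*(-3)) = (12557 + (-24 + 456)) + (-9 - 217 - ⅗) = (12557 + 432) - 1133/5 = 12989 - 1133/5 = 63812/5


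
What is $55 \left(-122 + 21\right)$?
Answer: $-5555$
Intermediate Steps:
$55 \left(-122 + 21\right) = 55 \left(-101\right) = -5555$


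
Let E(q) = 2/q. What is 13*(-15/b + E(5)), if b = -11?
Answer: 1261/55 ≈ 22.927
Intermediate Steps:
13*(-15/b + E(5)) = 13*(-15/(-11) + 2/5) = 13*(-15*(-1/11) + 2*(⅕)) = 13*(15/11 + ⅖) = 13*(97/55) = 1261/55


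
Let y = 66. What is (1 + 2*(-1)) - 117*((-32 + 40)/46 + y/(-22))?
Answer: 7582/23 ≈ 329.65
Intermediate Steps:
(1 + 2*(-1)) - 117*((-32 + 40)/46 + y/(-22)) = (1 + 2*(-1)) - 117*((-32 + 40)/46 + 66/(-22)) = (1 - 2) - 117*(8*(1/46) + 66*(-1/22)) = -1 - 117*(4/23 - 3) = -1 - 117*(-65/23) = -1 + 7605/23 = 7582/23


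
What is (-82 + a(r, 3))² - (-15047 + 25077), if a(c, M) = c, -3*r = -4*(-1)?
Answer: -27770/9 ≈ -3085.6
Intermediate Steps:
r = -4/3 (r = -(-4)*(-1)/3 = -⅓*4 = -4/3 ≈ -1.3333)
(-82 + a(r, 3))² - (-15047 + 25077) = (-82 - 4/3)² - (-15047 + 25077) = (-250/3)² - 1*10030 = 62500/9 - 10030 = -27770/9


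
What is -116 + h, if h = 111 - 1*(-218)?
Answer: 213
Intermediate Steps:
h = 329 (h = 111 + 218 = 329)
-116 + h = -116 + 329 = 213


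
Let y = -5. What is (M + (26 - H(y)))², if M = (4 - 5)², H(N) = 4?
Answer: 529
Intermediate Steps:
M = 1 (M = (-1)² = 1)
(M + (26 - H(y)))² = (1 + (26 - 1*4))² = (1 + (26 - 4))² = (1 + 22)² = 23² = 529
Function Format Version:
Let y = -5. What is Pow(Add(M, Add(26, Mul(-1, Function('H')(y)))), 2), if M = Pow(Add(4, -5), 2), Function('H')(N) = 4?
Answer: 529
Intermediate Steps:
M = 1 (M = Pow(-1, 2) = 1)
Pow(Add(M, Add(26, Mul(-1, Function('H')(y)))), 2) = Pow(Add(1, Add(26, Mul(-1, 4))), 2) = Pow(Add(1, Add(26, -4)), 2) = Pow(Add(1, 22), 2) = Pow(23, 2) = 529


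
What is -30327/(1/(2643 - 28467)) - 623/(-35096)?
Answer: 27485939467631/35096 ≈ 7.8316e+8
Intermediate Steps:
-30327/(1/(2643 - 28467)) - 623/(-35096) = -30327/(1/(-25824)) - 623*(-1/35096) = -30327/(-1/25824) + 623/35096 = -30327*(-25824) + 623/35096 = 783164448 + 623/35096 = 27485939467631/35096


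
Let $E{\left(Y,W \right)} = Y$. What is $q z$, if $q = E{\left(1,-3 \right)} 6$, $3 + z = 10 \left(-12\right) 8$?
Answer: $-5778$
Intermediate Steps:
$z = -963$ ($z = -3 + 10 \left(-12\right) 8 = -3 - 960 = -963$)
$q = 6$ ($q = 1 \cdot 6 = 6$)
$q z = 6 \left(-963\right) = -5778$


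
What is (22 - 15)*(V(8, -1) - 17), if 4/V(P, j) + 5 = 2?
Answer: -385/3 ≈ -128.33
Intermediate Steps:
V(P, j) = -4/3 (V(P, j) = 4/(-5 + 2) = 4/(-3) = 4*(-1/3) = -4/3)
(22 - 15)*(V(8, -1) - 17) = (22 - 15)*(-4/3 - 17) = 7*(-55/3) = -385/3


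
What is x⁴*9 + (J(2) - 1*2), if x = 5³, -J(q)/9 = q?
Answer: 2197265605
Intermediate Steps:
J(q) = -9*q
x = 125
x⁴*9 + (J(2) - 1*2) = 125⁴*9 + (-9*2 - 1*2) = 244140625*9 + (-18 - 2) = 2197265625 - 20 = 2197265605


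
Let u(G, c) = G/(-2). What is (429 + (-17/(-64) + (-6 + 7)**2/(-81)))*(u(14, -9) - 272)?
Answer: -68982719/576 ≈ -1.1976e+5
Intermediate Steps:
u(G, c) = -G/2 (u(G, c) = G*(-1/2) = -G/2)
(429 + (-17/(-64) + (-6 + 7)**2/(-81)))*(u(14, -9) - 272) = (429 + (-17/(-64) + (-6 + 7)**2/(-81)))*(-1/2*14 - 272) = (429 + (-17*(-1/64) + 1**2*(-1/81)))*(-7 - 272) = (429 + (17/64 + 1*(-1/81)))*(-279) = (429 + (17/64 - 1/81))*(-279) = (429 + 1313/5184)*(-279) = (2225249/5184)*(-279) = -68982719/576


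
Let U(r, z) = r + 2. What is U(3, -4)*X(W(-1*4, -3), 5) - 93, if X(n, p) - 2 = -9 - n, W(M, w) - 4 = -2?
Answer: -138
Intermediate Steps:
W(M, w) = 2 (W(M, w) = 4 - 2 = 2)
X(n, p) = -7 - n (X(n, p) = 2 + (-9 - n) = -7 - n)
U(r, z) = 2 + r
U(3, -4)*X(W(-1*4, -3), 5) - 93 = (2 + 3)*(-7 - 1*2) - 93 = 5*(-7 - 2) - 93 = 5*(-9) - 93 = -45 - 93 = -138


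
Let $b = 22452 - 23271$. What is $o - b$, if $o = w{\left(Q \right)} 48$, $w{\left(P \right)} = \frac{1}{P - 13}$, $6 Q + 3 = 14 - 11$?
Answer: $\frac{10599}{13} \approx 815.31$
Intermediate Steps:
$Q = 0$ ($Q = - \frac{1}{2} + \frac{14 - 11}{6} = - \frac{1}{2} + \frac{1}{6} \cdot 3 = - \frac{1}{2} + \frac{1}{2} = 0$)
$w{\left(P \right)} = \frac{1}{-13 + P}$
$b = -819$ ($b = 22452 - 23271 = -819$)
$o = - \frac{48}{13}$ ($o = \frac{1}{-13 + 0} \cdot 48 = \frac{1}{-13} \cdot 48 = \left(- \frac{1}{13}\right) 48 = - \frac{48}{13} \approx -3.6923$)
$o - b = - \frac{48}{13} - -819 = - \frac{48}{13} + 819 = \frac{10599}{13}$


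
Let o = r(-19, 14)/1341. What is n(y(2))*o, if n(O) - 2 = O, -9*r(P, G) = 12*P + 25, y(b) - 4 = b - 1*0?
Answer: 1624/12069 ≈ 0.13456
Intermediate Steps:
y(b) = 4 + b (y(b) = 4 + (b - 1*0) = 4 + (b + 0) = 4 + b)
r(P, G) = -25/9 - 4*P/3 (r(P, G) = -(12*P + 25)/9 = -(25 + 12*P)/9 = -25/9 - 4*P/3)
n(O) = 2 + O
o = 203/12069 (o = (-25/9 - 4/3*(-19))/1341 = (-25/9 + 76/3)*(1/1341) = (203/9)*(1/1341) = 203/12069 ≈ 0.016820)
n(y(2))*o = (2 + (4 + 2))*(203/12069) = (2 + 6)*(203/12069) = 8*(203/12069) = 1624/12069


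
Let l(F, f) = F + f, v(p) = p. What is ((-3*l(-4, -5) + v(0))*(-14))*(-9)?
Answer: 3402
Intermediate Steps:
((-3*l(-4, -5) + v(0))*(-14))*(-9) = ((-3*(-4 - 5) + 0)*(-14))*(-9) = ((-3*(-9) + 0)*(-14))*(-9) = ((27 + 0)*(-14))*(-9) = (27*(-14))*(-9) = -378*(-9) = 3402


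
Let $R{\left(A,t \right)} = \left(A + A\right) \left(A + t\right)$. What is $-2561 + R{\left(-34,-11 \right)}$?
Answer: $499$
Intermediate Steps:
$R{\left(A,t \right)} = 2 A \left(A + t\right)$
$-2561 + R{\left(-34,-11 \right)} = -2561 + 2 \left(-34\right) \left(-34 - 11\right) = -2561 + 2 \left(-34\right) \left(-45\right) = -2561 + 3060 = 499$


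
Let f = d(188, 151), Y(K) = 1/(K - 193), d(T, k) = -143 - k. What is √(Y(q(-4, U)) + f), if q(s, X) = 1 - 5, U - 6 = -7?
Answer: I*√11410043/197 ≈ 17.147*I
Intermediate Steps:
U = -1 (U = 6 - 7 = -1)
q(s, X) = -4
Y(K) = 1/(-193 + K)
f = -294 (f = -143 - 1*151 = -143 - 151 = -294)
√(Y(q(-4, U)) + f) = √(1/(-193 - 4) - 294) = √(1/(-197) - 294) = √(-1/197 - 294) = √(-57919/197) = I*√11410043/197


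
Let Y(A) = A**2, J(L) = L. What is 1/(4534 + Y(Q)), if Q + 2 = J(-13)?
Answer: 1/4759 ≈ 0.00021013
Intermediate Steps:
Q = -15 (Q = -2 - 13 = -15)
1/(4534 + Y(Q)) = 1/(4534 + (-15)**2) = 1/(4534 + 225) = 1/4759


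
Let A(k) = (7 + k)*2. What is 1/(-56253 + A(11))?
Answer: -1/56217 ≈ -1.7788e-5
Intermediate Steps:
A(k) = 14 + 2*k
1/(-56253 + A(11)) = 1/(-56253 + (14 + 2*11)) = 1/(-56253 + (14 + 22)) = 1/(-56253 + 36) = 1/(-56217) = -1/56217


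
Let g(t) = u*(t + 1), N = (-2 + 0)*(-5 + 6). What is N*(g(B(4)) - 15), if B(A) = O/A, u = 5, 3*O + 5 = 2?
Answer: 45/2 ≈ 22.500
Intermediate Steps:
O = -1 (O = -5/3 + (⅓)*2 = -5/3 + ⅔ = -1)
B(A) = -1/A
N = -2 (N = -2*1 = -2)
g(t) = 5 + 5*t (g(t) = 5*(t + 1) = 5*(1 + t) = 5 + 5*t)
N*(g(B(4)) - 15) = -2*((5 + 5*(-1/4)) - 15) = -2*((5 + 5*(-1*¼)) - 15) = -2*((5 + 5*(-¼)) - 15) = -2*((5 - 5/4) - 15) = -2*(15/4 - 15) = -2*(-45/4) = 45/2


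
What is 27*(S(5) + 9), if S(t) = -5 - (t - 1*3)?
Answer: 54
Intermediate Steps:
S(t) = -2 - t (S(t) = -5 - (t - 3) = -5 - (-3 + t) = -5 + (3 - t) = -2 - t)
27*(S(5) + 9) = 27*((-2 - 1*5) + 9) = 27*((-2 - 5) + 9) = 27*(-7 + 9) = 27*2 = 54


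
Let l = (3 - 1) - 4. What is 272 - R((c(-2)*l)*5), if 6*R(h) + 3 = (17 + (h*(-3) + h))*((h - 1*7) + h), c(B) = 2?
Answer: 719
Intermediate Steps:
l = -2 (l = 2 - 4 = -2)
R(h) = -½ + (-7 + 2*h)*(17 - 2*h)/6 (R(h) = -½ + ((17 + (h*(-3) + h))*((h - 1*7) + h))/6 = -½ + ((17 + (-3*h + h))*((h - 7) + h))/6 = -½ + ((17 - 2*h)*((-7 + h) + h))/6 = -½ + ((17 - 2*h)*(-7 + 2*h))/6 = -½ + ((-7 + 2*h)*(17 - 2*h))/6 = -½ + (-7 + 2*h)*(17 - 2*h)/6)
272 - R((c(-2)*l)*5) = 272 - (-61/3 + 8*((2*(-2))*5) - 2*((2*(-2))*5)²/3) = 272 - (-61/3 + 8*(-4*5) - 2*(-4*5)²/3) = 272 - (-61/3 + 8*(-20) - ⅔*(-20)²) = 272 - (-61/3 - 160 - ⅔*400) = 272 - (-61/3 - 160 - 800/3) = 272 - 1*(-447) = 272 + 447 = 719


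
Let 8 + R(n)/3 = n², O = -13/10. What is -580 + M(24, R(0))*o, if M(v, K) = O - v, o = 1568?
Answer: -201252/5 ≈ -40250.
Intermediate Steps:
O = -13/10 (O = -13*⅒ = -13/10 ≈ -1.3000)
R(n) = -24 + 3*n²
M(v, K) = -13/10 - v
-580 + M(24, R(0))*o = -580 + (-13/10 - 1*24)*1568 = -580 + (-13/10 - 24)*1568 = -580 - 253/10*1568 = -580 - 198352/5 = -201252/5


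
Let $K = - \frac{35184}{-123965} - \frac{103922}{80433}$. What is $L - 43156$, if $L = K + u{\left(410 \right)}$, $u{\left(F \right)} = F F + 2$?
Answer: $\frac{1245811125539312}{9970876845} \approx 1.2495 \cdot 10^{5}$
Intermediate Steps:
$u{\left(F \right)} = 2 + F^{2}$ ($u{\left(F \right)} = F^{2} + 2 = 2 + F^{2}$)
$K = - \frac{10052736058}{9970876845}$ ($K = \left(-35184\right) \left(- \frac{1}{123965}\right) - \frac{103922}{80433} = \frac{35184}{123965} - \frac{103922}{80433} = - \frac{10052736058}{9970876845} \approx -1.0082$)
$L = \frac{1676114286662132}{9970876845}$ ($L = - \frac{10052736058}{9970876845} + \left(2 + 410^{2}\right) = - \frac{10052736058}{9970876845} + \left(2 + 168100\right) = - \frac{10052736058}{9970876845} + 168102 = \frac{1676114286662132}{9970876845} \approx 1.681 \cdot 10^{5}$)
$L - 43156 = \frac{1676114286662132}{9970876845} - 43156 = \frac{1245811125539312}{9970876845}$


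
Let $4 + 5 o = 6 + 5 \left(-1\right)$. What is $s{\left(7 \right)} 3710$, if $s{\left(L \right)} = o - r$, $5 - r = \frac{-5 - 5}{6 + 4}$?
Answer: $-24486$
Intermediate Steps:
$r = 6$ ($r = 5 - \frac{-5 - 5}{6 + 4} = 5 - - \frac{10}{10} = 5 - \left(-10\right) \frac{1}{10} = 5 - -1 = 5 + 1 = 6$)
$o = - \frac{3}{5}$ ($o = - \frac{4}{5} + \frac{6 + 5 \left(-1\right)}{5} = - \frac{4}{5} + \frac{6 - 5}{5} = - \frac{4}{5} + \frac{1}{5} \cdot 1 = - \frac{4}{5} + \frac{1}{5} = - \frac{3}{5} \approx -0.6$)
$s{\left(L \right)} = - \frac{33}{5}$ ($s{\left(L \right)} = - \frac{3}{5} - 6 = - \frac{33}{5}$)
$s{\left(7 \right)} 3710 = \left(- \frac{33}{5}\right) 3710 = -24486$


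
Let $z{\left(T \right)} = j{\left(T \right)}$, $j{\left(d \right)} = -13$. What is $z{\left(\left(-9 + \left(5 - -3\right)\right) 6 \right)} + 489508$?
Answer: $489495$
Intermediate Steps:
$z{\left(T \right)} = -13$
$z{\left(\left(-9 + \left(5 - -3\right)\right) 6 \right)} + 489508 = -13 + 489508 = 489495$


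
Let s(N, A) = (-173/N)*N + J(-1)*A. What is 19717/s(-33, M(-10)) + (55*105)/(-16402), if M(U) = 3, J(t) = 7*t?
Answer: -81129646/795497 ≈ -101.99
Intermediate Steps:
s(N, A) = -173 - 7*A (s(N, A) = (-173/N)*N + (7*(-1))*A = -173 - 7*A)
19717/s(-33, M(-10)) + (55*105)/(-16402) = 19717/(-173 - 7*3) + (55*105)/(-16402) = 19717/(-173 - 21) + 5775*(-1/16402) = 19717/(-194) - 5775/16402 = 19717*(-1/194) - 5775/16402 = -19717/194 - 5775/16402 = -81129646/795497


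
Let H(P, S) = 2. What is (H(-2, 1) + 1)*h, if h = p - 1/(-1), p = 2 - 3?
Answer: 0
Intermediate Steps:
p = -1
h = 0 (h = -1 - 1/(-1) = -1 - (-1) = -1 - 1*(-1) = -1 + 1 = 0)
(H(-2, 1) + 1)*h = (2 + 1)*0 = 3*0 = 0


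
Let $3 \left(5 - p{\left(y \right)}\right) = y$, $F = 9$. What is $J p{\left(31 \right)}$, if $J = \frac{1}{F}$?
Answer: $- \frac{16}{27} \approx -0.59259$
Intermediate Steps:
$p{\left(y \right)} = 5 - \frac{y}{3}$
$J = \frac{1}{9} \approx 0.11111$
$J p{\left(31 \right)} = \frac{5 - \frac{31}{3}}{9} = \frac{1}{9} \left(- \frac{16}{3}\right) = - \frac{16}{27}$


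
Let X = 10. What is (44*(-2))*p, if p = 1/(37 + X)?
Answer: -88/47 ≈ -1.8723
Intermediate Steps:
p = 1/47 (p = 1/(37 + 10) = 1/47 ≈ 0.021277)
(44*(-2))*p = (44*(-2))*(1/47) = -88*1/47 = -88/47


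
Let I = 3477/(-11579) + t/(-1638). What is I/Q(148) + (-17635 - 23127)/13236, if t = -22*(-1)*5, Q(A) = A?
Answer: -2385672847661/774037832022 ≈ -3.0821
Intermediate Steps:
t = 110 (t = 22*5 = 110)
I = -3484508/9483201 (I = 3477/(-11579) + 110/(-1638) = 3477*(-1/11579) + 110*(-1/1638) = -3477/11579 - 55/819 = -3484508/9483201 ≈ -0.36744)
I/Q(148) + (-17635 - 23127)/13236 = -3484508/9483201/148 + (-17635 - 23127)/13236 = -3484508/9483201*1/148 - 40762*1/13236 = -871127/350878437 - 20381/6618 = -2385672847661/774037832022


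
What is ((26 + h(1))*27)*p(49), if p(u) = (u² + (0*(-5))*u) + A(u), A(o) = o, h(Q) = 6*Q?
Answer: 2116800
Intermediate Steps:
p(u) = u + u² (p(u) = (u² + (0*(-5))*u) + u = (u² + 0*u) + u = (u² + 0) + u = u² + u = u + u²)
((26 + h(1))*27)*p(49) = ((26 + 6*1)*27)*(49*(1 + 49)) = ((26 + 6)*27)*(49*50) = (32*27)*2450 = 864*2450 = 2116800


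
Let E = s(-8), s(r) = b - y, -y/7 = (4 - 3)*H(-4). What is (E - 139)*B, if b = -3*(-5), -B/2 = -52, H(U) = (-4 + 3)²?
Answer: -12168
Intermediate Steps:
H(U) = 1 (H(U) = (-1)² = 1)
B = 104 (B = -2*(-52) = 104)
b = 15
y = -7 (y = -7*(4 - 3) = -7 ≈ -7.0000)
s(r) = 22 (s(r) = 15 - 1*(-7) = 15 + 7 = 22)
E = 22
(E - 139)*B = (22 - 139)*104 = -117*104 = -12168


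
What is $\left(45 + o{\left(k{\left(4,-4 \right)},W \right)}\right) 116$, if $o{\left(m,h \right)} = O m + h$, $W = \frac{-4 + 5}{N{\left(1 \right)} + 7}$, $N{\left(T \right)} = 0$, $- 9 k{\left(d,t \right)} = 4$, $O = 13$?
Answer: $\frac{287680}{63} \approx 4566.4$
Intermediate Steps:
$k{\left(d,t \right)} = - \frac{4}{9}$ ($k{\left(d,t \right)} = \left(- \frac{1}{9}\right) 4 = - \frac{4}{9}$)
$W = \frac{1}{7}$ ($W = \frac{-4 + 5}{0 + 7} = 1 \cdot \frac{1}{7} = \frac{1}{7} \approx 0.14286$)
$o{\left(m,h \right)} = h + 13 m$ ($o{\left(m,h \right)} = 13 m + h = h + 13 m$)
$\left(45 + o{\left(k{\left(4,-4 \right)},W \right)}\right) 116 = \left(45 + \left(\frac{1}{7} + 13 \left(- \frac{4}{9}\right)\right)\right) 116 = \left(45 + \left(\frac{1}{7} - \frac{52}{9}\right)\right) 116 = \left(45 - \frac{355}{63}\right) 116 = \frac{2480}{63} \cdot 116 = \frac{287680}{63}$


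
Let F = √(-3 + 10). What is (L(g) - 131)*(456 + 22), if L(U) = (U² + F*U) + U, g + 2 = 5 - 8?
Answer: -53058 - 2390*√7 ≈ -59381.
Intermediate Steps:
F = √7 ≈ 2.6458
g = -5 (g = -2 + (5 - 8) = -2 - 3 = -5)
L(U) = U + U² + U*√7 (L(U) = (U² + √7*U) + U = (U² + U*√7) + U = U + U² + U*√7)
(L(g) - 131)*(456 + 22) = (-5*(1 - 5 + √7) - 131)*(456 + 22) = (-5*(-4 + √7) - 131)*478 = ((20 - 5*√7) - 131)*478 = (-111 - 5*√7)*478 = -53058 - 2390*√7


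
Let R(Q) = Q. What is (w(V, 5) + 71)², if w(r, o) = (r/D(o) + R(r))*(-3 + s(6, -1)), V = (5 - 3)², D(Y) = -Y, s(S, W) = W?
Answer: 84681/25 ≈ 3387.2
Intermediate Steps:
V = 4 (V = 2² = 4)
w(r, o) = -4*r + 4*r/o (w(r, o) = (r/((-o)) + r)*(-3 - 1) = (r*(-1/o) + r)*(-4) = (-r/o + r)*(-4) = (r - r/o)*(-4) = -4*r + 4*r/o)
(w(V, 5) + 71)² = (4*4*(1 - 1*5)/5 + 71)² = (4*4*(⅕)*(1 - 5) + 71)² = (4*4*(⅕)*(-4) + 71)² = (-64/5 + 71)² = (291/5)² = 84681/25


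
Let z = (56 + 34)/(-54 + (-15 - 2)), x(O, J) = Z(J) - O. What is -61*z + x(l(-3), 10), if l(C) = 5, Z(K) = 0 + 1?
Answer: 5206/71 ≈ 73.324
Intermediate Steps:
Z(K) = 1
x(O, J) = 1 - O
z = -90/71 (z = 90/(-54 - 17) = 90/(-71) = 90*(-1/71) = -90/71 ≈ -1.2676)
-61*z + x(l(-3), 10) = -61*(-90/71) + (1 - 1*5) = 5490/71 + (1 - 5) = 5490/71 - 4 = 5206/71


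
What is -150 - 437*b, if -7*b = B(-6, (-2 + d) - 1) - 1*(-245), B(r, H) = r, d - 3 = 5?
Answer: 103393/7 ≈ 14770.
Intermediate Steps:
d = 8 (d = 3 + 5 = 8)
b = -239/7 (b = -(-6 - 1*(-245))/7 = -(-6 + 245)/7 = -1/7*239 = -239/7 ≈ -34.143)
-150 - 437*b = -150 - 437*(-239/7) = -150 + 104443/7 = 103393/7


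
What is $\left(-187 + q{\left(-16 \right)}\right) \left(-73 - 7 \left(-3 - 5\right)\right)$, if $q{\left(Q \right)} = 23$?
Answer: $2788$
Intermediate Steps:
$\left(-187 + q{\left(-16 \right)}\right) \left(-73 - 7 \left(-3 - 5\right)\right) = \left(-187 + 23\right) \left(-73 - 7 \left(-3 - 5\right)\right) = - 164 \left(-73 - -56\right) = - 164 \left(-73 + 56\right) = \left(-164\right) \left(-17\right) = 2788$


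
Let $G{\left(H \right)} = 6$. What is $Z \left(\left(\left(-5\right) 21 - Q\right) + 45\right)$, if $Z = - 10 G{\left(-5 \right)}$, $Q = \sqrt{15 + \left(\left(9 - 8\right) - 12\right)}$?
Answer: $3720$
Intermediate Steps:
$Q = 2$ ($Q = \sqrt{15 + \left(1 - 12\right)} = \sqrt{15 - 11} = \sqrt{4} = 2$)
$Z = -60$ ($Z = \left(-10\right) 6 = -60$)
$Z \left(\left(\left(-5\right) 21 - Q\right) + 45\right) = - 60 \left(\left(\left(-5\right) 21 - 2\right) + 45\right) = - 60 \left(\left(-105 - 2\right) + 45\right) = - 60 \left(-107 + 45\right) = \left(-60\right) \left(-62\right) = 3720$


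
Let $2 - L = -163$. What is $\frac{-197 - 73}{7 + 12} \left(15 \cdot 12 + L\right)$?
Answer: $- \frac{93150}{19} \approx -4902.6$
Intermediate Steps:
$L = 165$ ($L = 2 - -163 = 2 + 163 = 165$)
$\frac{-197 - 73}{7 + 12} \left(15 \cdot 12 + L\right) = \frac{-197 - 73}{7 + 12} \left(15 \cdot 12 + 165\right) = - \frac{270}{19} \left(180 + 165\right) = \left(-270\right) \frac{1}{19} \cdot 345 = \left(- \frac{270}{19}\right) 345 = - \frac{93150}{19}$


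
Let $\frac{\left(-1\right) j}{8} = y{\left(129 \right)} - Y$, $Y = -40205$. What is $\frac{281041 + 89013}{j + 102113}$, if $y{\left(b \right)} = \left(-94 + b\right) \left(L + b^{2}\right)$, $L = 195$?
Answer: $- \frac{370054}{4933607} \approx -0.075007$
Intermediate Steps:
$y{\left(b \right)} = \left(-94 + b\right) \left(195 + b^{2}\right)$
$j = -5035720$ ($j = - 8 \left(\left(-18330 + 129^{3} - 94 \cdot 129^{2} + 195 \cdot 129\right) - -40205\right) = - 8 \left(\left(-18330 + 2146689 - 1564254 + 25155\right) + 40205\right) = - 8 \left(589260 + 40205\right) = \left(-8\right) 629465 = -5035720$)
$\frac{281041 + 89013}{j + 102113} = \frac{281041 + 89013}{-5035720 + 102113} = \frac{370054}{-4933607} = 370054 \left(- \frac{1}{4933607}\right) = - \frac{370054}{4933607}$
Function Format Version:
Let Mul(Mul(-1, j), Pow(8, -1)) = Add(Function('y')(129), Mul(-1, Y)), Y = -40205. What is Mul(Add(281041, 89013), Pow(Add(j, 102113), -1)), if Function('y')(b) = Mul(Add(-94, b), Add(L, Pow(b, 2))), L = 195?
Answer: Rational(-370054, 4933607) ≈ -0.075007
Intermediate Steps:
Function('y')(b) = Mul(Add(-94, b), Add(195, Pow(b, 2)))
j = -5035720 (j = Mul(-8, Add(Add(-18330, Pow(129, 3), Mul(-94, Pow(129, 2)), Mul(195, 129)), Mul(-1, -40205))) = Mul(-8, Add(Add(-18330, 2146689, Mul(-94, 16641), 25155), 40205)) = Mul(-8, Add(Add(-18330, 2146689, -1564254, 25155), 40205)) = Mul(-8, Add(589260, 40205)) = Mul(-8, 629465) = -5035720)
Mul(Add(281041, 89013), Pow(Add(j, 102113), -1)) = Mul(Add(281041, 89013), Pow(Add(-5035720, 102113), -1)) = Mul(370054, Pow(-4933607, -1)) = Mul(370054, Rational(-1, 4933607)) = Rational(-370054, 4933607)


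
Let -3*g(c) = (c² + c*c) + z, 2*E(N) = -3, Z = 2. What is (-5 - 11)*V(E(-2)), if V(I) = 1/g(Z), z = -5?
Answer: 16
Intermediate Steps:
E(N) = -3/2 (E(N) = (½)*(-3) = -3/2)
g(c) = 5/3 - 2*c²/3 (g(c) = -((c² + c*c) - 5)/3 = -((c² + c²) - 5)/3 = -(2*c² - 5)/3 = -(-5 + 2*c²)/3 = 5/3 - 2*c²/3)
V(I) = -1 (V(I) = 1/(5/3 - ⅔*2²) = 1/(5/3 - ⅔*4) = 1/(5/3 - 8/3) = 1/(-1) = -1)
(-5 - 11)*V(E(-2)) = (-5 - 11)*(-1) = -16*(-1) = 16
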